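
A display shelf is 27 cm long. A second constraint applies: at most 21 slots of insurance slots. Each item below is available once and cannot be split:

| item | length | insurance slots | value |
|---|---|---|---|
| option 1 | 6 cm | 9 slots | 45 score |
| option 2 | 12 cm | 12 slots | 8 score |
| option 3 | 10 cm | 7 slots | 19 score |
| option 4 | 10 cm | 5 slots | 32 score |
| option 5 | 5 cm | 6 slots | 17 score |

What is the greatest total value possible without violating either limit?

Feasible sets respecting both limits:
- option 1+option 3+option 4: length 26, insurance slots 21, value 96
- option 1+option 4+option 5: length 21, insurance slots 20, value 94
- option 1+option 4: length 16, insurance slots 14, value 77
- option 3+option 4+option 5: length 25, insurance slots 18, value 68
Best: 96 score.

96 score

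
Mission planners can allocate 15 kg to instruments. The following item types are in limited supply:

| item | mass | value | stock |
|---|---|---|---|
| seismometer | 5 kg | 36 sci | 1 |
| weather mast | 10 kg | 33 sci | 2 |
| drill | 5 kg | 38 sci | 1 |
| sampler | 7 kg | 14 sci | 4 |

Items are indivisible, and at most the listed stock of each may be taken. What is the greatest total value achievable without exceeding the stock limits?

74 sci

Best selections within mass 15 and stock limits:
- 1×seismometer + 1×drill: mass 10, value 74
- 1×weather mast + 1×drill: mass 15, value 71
- 1×seismometer + 1×weather mast: mass 15, value 69
Best: 74 sci.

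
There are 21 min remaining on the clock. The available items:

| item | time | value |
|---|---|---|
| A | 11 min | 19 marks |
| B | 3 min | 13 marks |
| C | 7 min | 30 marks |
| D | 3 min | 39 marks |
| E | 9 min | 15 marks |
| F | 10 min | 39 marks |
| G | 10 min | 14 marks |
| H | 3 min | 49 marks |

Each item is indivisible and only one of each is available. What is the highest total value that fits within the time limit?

Check high-value combinations within 21 min:
- B+D+F+H: time 3+3+10+3=19, value 13+39+39+49=140
- B+C+D+H: time 3+7+3+3=16, value 13+30+39+49=131
- D+F+H: time 3+10+3=16, value 39+39+49=127
- A+B+D+H: time 11+3+3+3=20, value 19+13+39+49=120
- C+D+H: time 7+3+3=13, value 30+39+49=118
Best: 140 marks.

140 marks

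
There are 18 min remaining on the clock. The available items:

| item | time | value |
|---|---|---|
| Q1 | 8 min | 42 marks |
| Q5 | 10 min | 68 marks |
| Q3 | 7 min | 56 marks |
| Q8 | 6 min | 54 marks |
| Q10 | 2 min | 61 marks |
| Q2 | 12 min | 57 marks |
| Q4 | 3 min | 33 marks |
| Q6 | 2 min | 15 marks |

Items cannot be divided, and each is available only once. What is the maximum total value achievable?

204 marks

Check high-value combinations within 18 min:
- Q3+Q8+Q10+Q4: time 7+6+2+3=18, value 56+54+61+33=204
- Q3+Q8+Q10+Q6: time 7+6+2+2=17, value 56+54+61+15=186
- Q5+Q8+Q10: time 10+6+2=18, value 68+54+61=183
- Q5+Q10+Q4+Q6: time 10+2+3+2=17, value 68+61+33+15=177
Best: 204 marks.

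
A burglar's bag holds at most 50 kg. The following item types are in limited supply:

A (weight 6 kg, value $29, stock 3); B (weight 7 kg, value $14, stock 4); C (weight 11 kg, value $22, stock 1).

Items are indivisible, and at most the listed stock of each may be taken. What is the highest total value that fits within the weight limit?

$151

Top feasible selections:
- 3×A + 3×B + 1×C: weight 50, value 151
- 3×A + 4×B: weight 46, value 143
- 3×A + 2×B + 1×C: weight 43, value 137
- 3×A + 3×B: weight 39, value 129
Best: $151.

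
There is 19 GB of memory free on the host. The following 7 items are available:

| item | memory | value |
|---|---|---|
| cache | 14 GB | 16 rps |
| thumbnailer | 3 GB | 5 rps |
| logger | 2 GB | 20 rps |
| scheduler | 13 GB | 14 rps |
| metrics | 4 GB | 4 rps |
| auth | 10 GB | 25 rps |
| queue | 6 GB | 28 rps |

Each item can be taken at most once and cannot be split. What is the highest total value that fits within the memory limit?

73 rps

This is a 0/1 knapsack; check combinations near the capacity.
- logger+auth+queue: memory 2+10+6=18, value 20+25+28=73
- thumbnailer+auth+queue: memory 3+10+6=19, value 5+25+28=58
- thumbnailer+logger+metrics+queue: memory 3+2+4+6=15, value 5+20+4+28=57
Best: 73 rps.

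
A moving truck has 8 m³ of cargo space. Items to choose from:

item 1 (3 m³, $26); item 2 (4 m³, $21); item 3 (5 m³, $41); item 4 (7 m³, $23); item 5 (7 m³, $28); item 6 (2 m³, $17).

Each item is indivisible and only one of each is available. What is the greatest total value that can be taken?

$67

Check high-value combinations within 8 m³:
- item 1+item 3: volume 3+5=8, value 26+41=67
- item 3+item 6: volume 5+2=7, value 41+17=58
- item 1+item 2: volume 3+4=7, value 26+21=47
- item 1+item 6: volume 3+2=5, value 26+17=43
Best: $67.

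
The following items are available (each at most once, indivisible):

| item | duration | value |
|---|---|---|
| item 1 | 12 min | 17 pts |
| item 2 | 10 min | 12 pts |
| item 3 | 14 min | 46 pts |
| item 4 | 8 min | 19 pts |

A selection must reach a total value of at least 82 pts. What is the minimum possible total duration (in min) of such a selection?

Subsets with value ≥ 82, sorted by total duration:
- item 1+item 3+item 4: duration 34, value 82
- item 1+item 2+item 3+item 4: duration 44, value 94
Minimum duration: 34 min.

34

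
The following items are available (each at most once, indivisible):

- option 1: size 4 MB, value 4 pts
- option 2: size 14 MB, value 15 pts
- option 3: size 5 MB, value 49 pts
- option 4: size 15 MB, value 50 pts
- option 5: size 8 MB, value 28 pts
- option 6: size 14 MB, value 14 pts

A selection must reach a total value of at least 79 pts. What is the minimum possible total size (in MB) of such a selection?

17

Subsets with value ≥ 79, sorted by total size:
- option 1+option 3+option 5: size 17, value 81
- option 3+option 4: size 20, value 99
- option 1+option 3+option 4: size 24, value 103
Minimum size: 17 MB.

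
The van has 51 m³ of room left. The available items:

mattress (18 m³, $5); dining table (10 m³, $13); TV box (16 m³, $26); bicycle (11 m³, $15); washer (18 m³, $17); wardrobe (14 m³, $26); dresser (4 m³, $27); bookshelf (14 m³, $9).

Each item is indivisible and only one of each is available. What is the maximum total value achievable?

$94

Check high-value combinations within 51 m³:
- TV box+bicycle+wardrobe+dresser: volume 16+11+14+4=45, value 26+15+26+27=94
- dining table+TV box+wardrobe+dresser: volume 10+16+14+4=44, value 13+26+26+27=92
- TV box+wardrobe+dresser+bookshelf: volume 16+14+4+14=48, value 26+26+27+9=88
Best: $94.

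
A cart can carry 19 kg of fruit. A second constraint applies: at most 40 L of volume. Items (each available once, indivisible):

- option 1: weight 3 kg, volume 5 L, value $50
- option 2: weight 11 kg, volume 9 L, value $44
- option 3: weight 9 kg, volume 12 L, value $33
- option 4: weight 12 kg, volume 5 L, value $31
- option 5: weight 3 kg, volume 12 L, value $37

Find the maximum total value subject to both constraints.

$131

Feasible sets respecting both limits:
- option 1+option 2+option 5: weight 17, volume 26, value 131
- option 1+option 3+option 5: weight 15, volume 29, value 120
- option 1+option 4+option 5: weight 18, volume 22, value 118
Best: $131.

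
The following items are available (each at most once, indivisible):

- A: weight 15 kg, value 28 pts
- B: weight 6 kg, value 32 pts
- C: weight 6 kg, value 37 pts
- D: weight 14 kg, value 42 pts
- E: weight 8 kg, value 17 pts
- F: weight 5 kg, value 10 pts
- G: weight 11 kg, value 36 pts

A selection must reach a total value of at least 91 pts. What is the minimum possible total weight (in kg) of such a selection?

23

Subsets with value ≥ 91, sorted by total weight:
- B+C+G: weight 23, value 105
- B+C+E+F: weight 25, value 96
- B+C+D: weight 26, value 111
- A+B+C: weight 27, value 97
Minimum weight: 23 kg.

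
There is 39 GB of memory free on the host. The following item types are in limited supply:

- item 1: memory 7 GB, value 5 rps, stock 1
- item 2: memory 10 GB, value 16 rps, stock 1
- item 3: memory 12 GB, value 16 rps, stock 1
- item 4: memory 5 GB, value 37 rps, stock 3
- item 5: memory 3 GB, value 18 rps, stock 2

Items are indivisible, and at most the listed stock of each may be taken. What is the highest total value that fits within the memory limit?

168 rps

Best selections within memory 39 and stock limits:
- 1×item 1 + 1×item 2 + 3×item 4 + 2×item 5: memory 38, value 168
- 1×item 2 + 3×item 4 + 2×item 5: memory 31, value 163
Best: 168 rps.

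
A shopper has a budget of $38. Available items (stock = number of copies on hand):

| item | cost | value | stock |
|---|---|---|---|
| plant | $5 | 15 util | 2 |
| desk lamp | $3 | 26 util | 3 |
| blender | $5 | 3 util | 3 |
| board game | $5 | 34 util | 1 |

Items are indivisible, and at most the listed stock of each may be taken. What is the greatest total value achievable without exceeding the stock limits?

Top feasible selections:
- 2×plant + 3×desk lamp + 2×blender + 1×board game: cost 34, value 148
- 2×plant + 3×desk lamp + 1×blender + 1×board game: cost 29, value 145
Best: 148 util.

148 util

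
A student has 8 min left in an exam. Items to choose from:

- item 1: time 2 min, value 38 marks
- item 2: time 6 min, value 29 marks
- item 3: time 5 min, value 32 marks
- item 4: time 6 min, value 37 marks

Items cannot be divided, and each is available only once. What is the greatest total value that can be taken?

75 marks

Check high-value combinations within 8 min:
- item 1+item 4: time 2+6=8, value 38+37=75
- item 1+item 3: time 2+5=7, value 38+32=70
- item 1+item 2: time 2+6=8, value 38+29=67
- item 1: time 2, value 38
- item 4: time 6, value 37
Best: 75 marks.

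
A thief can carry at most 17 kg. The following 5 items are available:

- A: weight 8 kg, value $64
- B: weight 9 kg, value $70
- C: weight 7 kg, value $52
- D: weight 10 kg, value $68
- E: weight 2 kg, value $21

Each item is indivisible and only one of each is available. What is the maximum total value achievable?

Check high-value combinations within 17 kg:
- A+C+E: weight 8+7+2=17, value 64+52+21=137
- A+B: weight 8+9=17, value 64+70=134
- B+C: weight 9+7=16, value 70+52=122
- C+D: weight 7+10=17, value 52+68=120
Best: $137.

$137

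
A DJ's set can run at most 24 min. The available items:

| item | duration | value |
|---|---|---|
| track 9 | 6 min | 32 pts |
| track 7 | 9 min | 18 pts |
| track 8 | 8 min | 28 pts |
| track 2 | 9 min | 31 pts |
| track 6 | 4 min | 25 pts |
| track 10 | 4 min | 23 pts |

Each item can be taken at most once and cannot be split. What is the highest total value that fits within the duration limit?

Check high-value combinations within 24 min:
- track 9+track 2+track 6+track 10: duration 6+9+4+4=23, value 32+31+25+23=111
- track 9+track 8+track 6+track 10: duration 6+8+4+4=22, value 32+28+25+23=108
- track 9+track 7+track 6+track 10: duration 6+9+4+4=23, value 32+18+25+23=98
- track 9+track 8+track 2: duration 6+8+9=23, value 32+28+31=91
- track 9+track 2+track 6: duration 6+9+4=19, value 32+31+25=88
Best: 111 pts.

111 pts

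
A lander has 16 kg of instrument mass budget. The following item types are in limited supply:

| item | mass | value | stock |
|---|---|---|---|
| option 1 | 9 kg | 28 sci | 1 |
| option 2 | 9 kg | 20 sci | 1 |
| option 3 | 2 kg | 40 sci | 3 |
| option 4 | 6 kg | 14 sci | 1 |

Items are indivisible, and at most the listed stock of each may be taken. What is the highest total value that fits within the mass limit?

148 sci

Top feasible selections:
- 1×option 1 + 3×option 3: mass 15, value 148
- 1×option 2 + 3×option 3: mass 15, value 140
- 3×option 3 + 1×option 4: mass 12, value 134
- 3×option 3: mass 6, value 120
Best: 148 sci.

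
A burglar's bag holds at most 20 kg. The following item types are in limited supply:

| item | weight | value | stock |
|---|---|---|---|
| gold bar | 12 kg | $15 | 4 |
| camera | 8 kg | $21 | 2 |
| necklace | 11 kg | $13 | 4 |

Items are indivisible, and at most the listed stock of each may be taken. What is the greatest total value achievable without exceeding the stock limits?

$42

Best selections within weight 20 and stock limits:
- 2×camera: weight 16, value 42
- 1×gold bar + 1×camera: weight 20, value 36
- 1×camera + 1×necklace: weight 19, value 34
Best: $42.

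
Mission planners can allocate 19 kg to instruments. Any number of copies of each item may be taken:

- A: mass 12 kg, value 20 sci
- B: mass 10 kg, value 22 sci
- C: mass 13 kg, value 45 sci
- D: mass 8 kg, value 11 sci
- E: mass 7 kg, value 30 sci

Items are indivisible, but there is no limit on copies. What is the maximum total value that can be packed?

60 sci

Best value-per-unit is E at 30/7, and filling with it alone uses mass 2×7=14. No mix of the others beats 2×30 = 60.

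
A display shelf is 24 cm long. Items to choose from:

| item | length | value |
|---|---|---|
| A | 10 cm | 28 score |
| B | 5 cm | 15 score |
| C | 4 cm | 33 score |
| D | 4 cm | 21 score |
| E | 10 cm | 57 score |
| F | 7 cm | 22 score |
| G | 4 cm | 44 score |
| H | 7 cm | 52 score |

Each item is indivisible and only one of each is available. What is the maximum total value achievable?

165 score

Check high-value combinations within 24 cm:
- B+C+D+G+H: length 5+4+4+4+7=24, value 15+33+21+44+52=165
- C+D+E+G: length 4+4+10+4=22, value 33+21+57+44=155
- E+G+H: length 10+4+7=21, value 57+44+52=153
Best: 165 score.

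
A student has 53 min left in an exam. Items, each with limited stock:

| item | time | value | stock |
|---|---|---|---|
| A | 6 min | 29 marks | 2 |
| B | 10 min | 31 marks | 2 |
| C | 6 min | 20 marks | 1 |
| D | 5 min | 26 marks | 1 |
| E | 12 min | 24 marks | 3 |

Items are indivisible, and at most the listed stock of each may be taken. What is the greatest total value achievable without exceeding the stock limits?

170 marks

Best selections within time 53 and stock limits:
- 2×A + 2×B + 1×D + 1×E: time 49, value 170
- 2×A + 2×B + 1×C + 1×D: time 43, value 166
- 2×A + 2×B + 1×C + 1×E: time 50, value 164
Best: 170 marks.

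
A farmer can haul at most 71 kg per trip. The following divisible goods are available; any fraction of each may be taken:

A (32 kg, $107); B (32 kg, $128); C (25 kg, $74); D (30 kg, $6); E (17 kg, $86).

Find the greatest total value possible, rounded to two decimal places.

Take in order of value per unit:
- E (86/17 per unit): all 17 → value 86, running total 86.00
- B (128/32 per unit): all 32 → value 128, running total 214.00
- A (107/32 per unit): 22 of 32 → value 22×107/32 = 73.5625, running total 287.56
Total 287.56.

287.56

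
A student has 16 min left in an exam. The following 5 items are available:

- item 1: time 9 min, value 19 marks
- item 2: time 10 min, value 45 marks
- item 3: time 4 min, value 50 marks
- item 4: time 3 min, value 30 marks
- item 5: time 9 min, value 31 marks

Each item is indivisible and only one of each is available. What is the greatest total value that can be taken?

111 marks

Check high-value combinations within 16 min:
- item 3+item 4+item 5: time 4+3+9=16, value 50+30+31=111
- item 1+item 3+item 4: time 9+4+3=16, value 19+50+30=99
- item 2+item 3: time 10+4=14, value 45+50=95
- item 3+item 5: time 4+9=13, value 50+31=81
- item 3+item 4: time 4+3=7, value 50+30=80
Best: 111 marks.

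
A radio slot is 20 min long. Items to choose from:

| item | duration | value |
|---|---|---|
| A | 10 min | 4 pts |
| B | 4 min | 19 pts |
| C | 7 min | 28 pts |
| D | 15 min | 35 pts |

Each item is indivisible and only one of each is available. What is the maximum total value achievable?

This is a 0/1 knapsack; check combinations near the capacity.
- B+D: duration 4+15=19, value 19+35=54
- B+C: duration 4+7=11, value 19+28=47
- D: duration 15, value 35
- A+C: duration 10+7=17, value 4+28=32
- C: duration 7, value 28
Best: 54 pts.

54 pts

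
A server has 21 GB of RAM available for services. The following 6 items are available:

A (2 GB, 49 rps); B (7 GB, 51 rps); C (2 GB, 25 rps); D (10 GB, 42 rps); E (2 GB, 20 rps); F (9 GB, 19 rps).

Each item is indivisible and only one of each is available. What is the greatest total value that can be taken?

Check high-value combinations within 21 GB:
- A+B+C+D: memory 2+7+2+10=21, value 49+51+25+42=167
- A+B+D+E: memory 2+7+10+2=21, value 49+51+42+20=162
- A+B+C+E: memory 2+7+2+2=13, value 49+51+25+20=145
- A+B+C+F: memory 2+7+2+9=20, value 49+51+25+19=144
Best: 167 rps.

167 rps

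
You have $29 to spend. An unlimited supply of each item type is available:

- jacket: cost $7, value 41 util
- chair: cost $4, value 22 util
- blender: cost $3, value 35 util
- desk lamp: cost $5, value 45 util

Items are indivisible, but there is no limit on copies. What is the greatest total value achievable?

325 util

Best value-per-unit is blender at 35/3; filling with it alone gives 9×35 = 315.
Optimal mix: 8×blender + 1×desk lamp → cost 29, value 325.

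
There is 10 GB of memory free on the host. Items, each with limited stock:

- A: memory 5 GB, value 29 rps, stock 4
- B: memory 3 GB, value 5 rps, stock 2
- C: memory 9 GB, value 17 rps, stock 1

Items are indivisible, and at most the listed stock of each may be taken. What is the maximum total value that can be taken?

Best selections within memory 10 and stock limits:
- 2×A: memory 10, value 58
- 1×A + 1×B: memory 8, value 34
Best: 58 rps.

58 rps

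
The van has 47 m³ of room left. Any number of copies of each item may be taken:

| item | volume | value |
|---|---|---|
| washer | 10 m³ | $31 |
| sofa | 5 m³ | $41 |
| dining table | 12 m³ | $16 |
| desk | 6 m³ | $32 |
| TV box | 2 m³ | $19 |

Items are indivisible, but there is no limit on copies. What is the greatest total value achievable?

$440

Best value-per-unit is TV box at 19/2; filling with it alone gives 23×19 = 437.
Optimal mix: 1×sofa + 21×TV box → volume 47, value 440.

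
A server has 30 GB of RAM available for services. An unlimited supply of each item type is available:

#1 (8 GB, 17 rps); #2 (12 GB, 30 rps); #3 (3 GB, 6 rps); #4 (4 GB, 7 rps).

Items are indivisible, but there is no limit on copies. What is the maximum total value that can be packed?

72 rps

Best value-per-unit is #2 at 30/12; filling with it alone gives 2×30 = 60.
Optimal mix: 2×#2 + 2×#3 → memory 30, value 72.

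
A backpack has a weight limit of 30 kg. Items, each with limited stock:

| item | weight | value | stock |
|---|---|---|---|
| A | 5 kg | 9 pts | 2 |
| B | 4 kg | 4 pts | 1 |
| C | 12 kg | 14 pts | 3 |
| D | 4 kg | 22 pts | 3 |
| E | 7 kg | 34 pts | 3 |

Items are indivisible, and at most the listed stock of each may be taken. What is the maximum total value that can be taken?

146 pts

Best selections within weight 30 and stock limits:
- 2×D + 3×E: weight 29, value 146
- 1×B + 3×D + 2×E: weight 30, value 138
Best: 146 pts.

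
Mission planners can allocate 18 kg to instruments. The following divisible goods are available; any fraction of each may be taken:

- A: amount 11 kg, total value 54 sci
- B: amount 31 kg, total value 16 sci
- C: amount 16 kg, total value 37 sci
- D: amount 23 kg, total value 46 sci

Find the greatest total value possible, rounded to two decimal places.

70.19

Take in order of value per unit:
- A (54/11 per unit): all 11 → value 54, running total 54.00
- C (37/16 per unit): 7 of 16 → value 7×37/16 = 16.1875, running total 70.19
Total 70.19.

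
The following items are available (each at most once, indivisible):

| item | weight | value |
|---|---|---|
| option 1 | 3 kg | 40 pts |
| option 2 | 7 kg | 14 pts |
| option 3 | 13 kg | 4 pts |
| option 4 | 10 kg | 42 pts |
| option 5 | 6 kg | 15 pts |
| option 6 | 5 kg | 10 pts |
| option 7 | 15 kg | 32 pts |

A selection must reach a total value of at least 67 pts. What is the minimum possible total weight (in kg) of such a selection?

13

Subsets with value ≥ 67, sorted by total weight:
- option 1+option 4: weight 13, value 82
- option 1+option 2+option 5: weight 16, value 69
- option 1+option 4+option 6: weight 18, value 92
Minimum weight: 13 kg.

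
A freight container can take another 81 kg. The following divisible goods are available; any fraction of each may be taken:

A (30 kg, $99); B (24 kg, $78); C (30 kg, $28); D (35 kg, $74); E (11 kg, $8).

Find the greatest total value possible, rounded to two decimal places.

Take in order of value per unit:
- A (99/30 per unit): all 30 → value 99, running total 99.00
- B (78/24 per unit): all 24 → value 78, running total 177.00
- D (74/35 per unit): 27 of 35 → value 27×74/35 = 57.0857, running total 234.09
Total 234.09.

234.09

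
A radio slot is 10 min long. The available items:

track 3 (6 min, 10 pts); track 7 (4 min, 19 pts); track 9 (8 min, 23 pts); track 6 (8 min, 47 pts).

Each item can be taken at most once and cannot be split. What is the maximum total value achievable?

Check high-value combinations within 10 min:
- track 6: duration 8, value 47
- track 3+track 7: duration 6+4=10, value 10+19=29
- track 9: duration 8, value 23
- track 7: duration 4, value 19
- track 3: duration 6, value 10
Best: 47 pts.

47 pts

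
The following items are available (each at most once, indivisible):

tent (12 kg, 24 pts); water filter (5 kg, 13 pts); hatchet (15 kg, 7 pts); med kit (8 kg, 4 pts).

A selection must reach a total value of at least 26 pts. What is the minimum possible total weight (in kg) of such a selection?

Subsets with value ≥ 26, sorted by total weight:
- tent+water filter: weight 17, value 37
- tent+med kit: weight 20, value 28
- tent+water filter+med kit: weight 25, value 41
- tent+hatchet: weight 27, value 31
Minimum weight: 17 kg.

17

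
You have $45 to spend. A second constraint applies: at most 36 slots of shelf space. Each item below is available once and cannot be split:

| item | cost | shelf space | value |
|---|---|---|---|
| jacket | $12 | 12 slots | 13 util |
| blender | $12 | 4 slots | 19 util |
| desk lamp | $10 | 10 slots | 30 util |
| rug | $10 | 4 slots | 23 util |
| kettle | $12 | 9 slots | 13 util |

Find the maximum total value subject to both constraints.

Feasible sets respecting both limits:
- jacket+blender+desk lamp+rug: cost 44, shelf space 30, value 85
- blender+desk lamp+rug+kettle: cost 44, shelf space 27, value 85
- jacket+desk lamp+rug+kettle: cost 44, shelf space 35, value 79
Best: 85 util.

85 util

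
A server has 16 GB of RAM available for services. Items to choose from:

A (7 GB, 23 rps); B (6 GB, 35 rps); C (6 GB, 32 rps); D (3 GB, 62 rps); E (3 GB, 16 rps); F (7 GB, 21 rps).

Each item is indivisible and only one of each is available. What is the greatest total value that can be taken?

129 rps

Check high-value combinations within 16 GB:
- B+C+D: memory 6+6+3=15, value 35+32+62=129
- A+B+D: memory 7+6+3=16, value 23+35+62=120
- B+D+F: memory 6+3+7=16, value 35+62+21=118
Best: 129 rps.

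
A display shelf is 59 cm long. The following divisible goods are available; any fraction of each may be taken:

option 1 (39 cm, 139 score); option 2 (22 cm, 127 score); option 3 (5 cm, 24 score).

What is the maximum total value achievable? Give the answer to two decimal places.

265.05

Take in order of value per unit:
- option 2 (127/22 per unit): all 22 → value 127, running total 127.00
- option 3 (24/5 per unit): all 5 → value 24, running total 151.00
- option 1 (139/39 per unit): 32 of 39 → value 32×139/39 = 114.0513, running total 265.05
Total 265.05.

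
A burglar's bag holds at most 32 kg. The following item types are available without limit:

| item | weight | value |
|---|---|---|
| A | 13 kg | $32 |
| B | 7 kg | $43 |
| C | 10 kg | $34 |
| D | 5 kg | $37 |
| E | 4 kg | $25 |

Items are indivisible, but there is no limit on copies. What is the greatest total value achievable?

Best value-per-unit is D at 37/5; filling with it alone gives 6×37 = 222.
Optimal mix: 1×B + 5×D → weight 32, value 228.

$228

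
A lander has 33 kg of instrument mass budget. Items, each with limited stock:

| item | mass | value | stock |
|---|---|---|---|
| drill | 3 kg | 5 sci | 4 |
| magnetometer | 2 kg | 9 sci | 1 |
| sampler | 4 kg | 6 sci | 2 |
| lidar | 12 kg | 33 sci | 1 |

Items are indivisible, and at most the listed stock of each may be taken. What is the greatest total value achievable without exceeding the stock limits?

Best selections within mass 33 and stock limits:
- 3×drill + 1×magnetometer + 2×sampler + 1×lidar: mass 31, value 69
- 4×drill + 1×magnetometer + 1×sampler + 1×lidar: mass 30, value 68
- 4×drill + 2×sampler + 1×lidar: mass 32, value 65
- 2×drill + 1×magnetometer + 2×sampler + 1×lidar: mass 28, value 64
Best: 69 sci.

69 sci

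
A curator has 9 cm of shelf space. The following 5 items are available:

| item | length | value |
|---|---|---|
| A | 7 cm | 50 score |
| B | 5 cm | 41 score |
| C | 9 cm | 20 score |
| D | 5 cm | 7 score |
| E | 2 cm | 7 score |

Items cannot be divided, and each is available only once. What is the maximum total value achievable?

Check high-value combinations within 9 cm:
- A+E: length 7+2=9, value 50+7=57
- A: length 7, value 50
- B+E: length 5+2=7, value 41+7=48
- B: length 5, value 41
Best: 57 score.

57 score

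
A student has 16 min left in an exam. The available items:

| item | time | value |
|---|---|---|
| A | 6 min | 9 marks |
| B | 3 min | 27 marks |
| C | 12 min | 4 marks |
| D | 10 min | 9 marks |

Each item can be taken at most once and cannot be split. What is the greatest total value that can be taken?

Check high-value combinations within 16 min:
- A+B: time 6+3=9, value 9+27=36
- B+D: time 3+10=13, value 27+9=36
- B+C: time 3+12=15, value 27+4=31
Best: 36 marks.

36 marks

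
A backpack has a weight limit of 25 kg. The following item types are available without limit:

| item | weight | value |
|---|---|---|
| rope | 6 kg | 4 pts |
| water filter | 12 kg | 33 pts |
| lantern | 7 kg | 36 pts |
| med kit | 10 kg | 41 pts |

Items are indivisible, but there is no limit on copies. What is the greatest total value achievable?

Best value-per-unit is lantern at 36/7; filling with it alone gives 3×36 = 108.
Optimal mix: 2×lantern + 1×med kit → weight 24, value 113.

113 pts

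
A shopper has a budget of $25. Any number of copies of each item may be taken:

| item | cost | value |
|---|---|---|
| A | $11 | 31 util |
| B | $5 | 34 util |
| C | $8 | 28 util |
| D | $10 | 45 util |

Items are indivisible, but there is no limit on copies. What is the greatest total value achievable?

170 util

Best value-per-unit is B at 34/5, and filling with it alone uses cost 5×5=25. No mix of the others beats 5×34 = 170.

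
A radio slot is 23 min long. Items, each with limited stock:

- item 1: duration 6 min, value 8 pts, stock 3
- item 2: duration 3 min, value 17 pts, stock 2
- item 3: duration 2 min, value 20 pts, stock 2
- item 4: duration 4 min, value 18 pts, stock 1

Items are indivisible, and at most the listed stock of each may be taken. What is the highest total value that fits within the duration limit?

Top feasible selections:
- 1×item 1 + 2×item 2 + 2×item 3 + 1×item 4: duration 20, value 100
- 2×item 2 + 2×item 3 + 1×item 4: duration 14, value 92
- 2×item 1 + 1×item 2 + 2×item 3 + 1×item 4: duration 23, value 91
Best: 100 pts.

100 pts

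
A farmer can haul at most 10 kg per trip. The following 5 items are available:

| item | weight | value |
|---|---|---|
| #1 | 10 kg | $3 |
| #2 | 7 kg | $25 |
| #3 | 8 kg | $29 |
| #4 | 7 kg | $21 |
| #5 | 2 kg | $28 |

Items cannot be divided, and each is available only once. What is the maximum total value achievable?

Check high-value combinations within 10 kg:
- #3+#5: weight 8+2=10, value 29+28=57
- #2+#5: weight 7+2=9, value 25+28=53
- #4+#5: weight 7+2=9, value 21+28=49
Best: $57.

$57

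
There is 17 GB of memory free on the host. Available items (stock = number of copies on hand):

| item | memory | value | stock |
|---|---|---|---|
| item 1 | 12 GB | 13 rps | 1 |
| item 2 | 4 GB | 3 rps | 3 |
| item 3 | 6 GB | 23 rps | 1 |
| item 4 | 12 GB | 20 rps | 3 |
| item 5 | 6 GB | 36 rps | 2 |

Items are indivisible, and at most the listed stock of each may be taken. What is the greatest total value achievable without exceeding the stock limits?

75 rps

Best selections within memory 17 and stock limits:
- 1×item 2 + 2×item 5: memory 16, value 75
- 2×item 5: memory 12, value 72
Best: 75 rps.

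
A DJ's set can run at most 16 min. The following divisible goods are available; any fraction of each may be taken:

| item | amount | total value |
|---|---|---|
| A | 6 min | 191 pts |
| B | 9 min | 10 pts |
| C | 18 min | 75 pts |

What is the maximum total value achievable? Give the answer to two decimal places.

232.67

Take in order of value per unit:
- A (191/6 per unit): all 6 → value 191, running total 191.00
- C (75/18 per unit): 10 of 18 → value 10×75/18 = 41.6667, running total 232.67
Total 232.67.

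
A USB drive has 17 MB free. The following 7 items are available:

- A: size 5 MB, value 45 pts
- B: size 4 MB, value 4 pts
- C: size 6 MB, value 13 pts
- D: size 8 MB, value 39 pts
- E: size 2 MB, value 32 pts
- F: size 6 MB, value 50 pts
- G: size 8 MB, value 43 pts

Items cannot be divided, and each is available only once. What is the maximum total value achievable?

131 pts

Check high-value combinations within 17 MB:
- A+B+E+F: size 5+4+2+6=17, value 45+4+32+50=131
- A+E+F: size 5+2+6=13, value 45+32+50=127
- E+F+G: size 2+6+8=16, value 32+50+43=125
- D+E+F: size 8+2+6=16, value 39+32+50=121
Best: 131 pts.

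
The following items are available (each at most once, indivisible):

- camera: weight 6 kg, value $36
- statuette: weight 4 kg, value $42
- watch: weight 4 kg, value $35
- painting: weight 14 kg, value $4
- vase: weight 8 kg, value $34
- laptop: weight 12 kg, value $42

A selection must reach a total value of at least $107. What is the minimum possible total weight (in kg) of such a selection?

14

Subsets with value ≥ 107, sorted by total weight:
- camera+statuette+watch: weight 14, value 113
- statuette+watch+vase: weight 16, value 111
Minimum weight: 14 kg.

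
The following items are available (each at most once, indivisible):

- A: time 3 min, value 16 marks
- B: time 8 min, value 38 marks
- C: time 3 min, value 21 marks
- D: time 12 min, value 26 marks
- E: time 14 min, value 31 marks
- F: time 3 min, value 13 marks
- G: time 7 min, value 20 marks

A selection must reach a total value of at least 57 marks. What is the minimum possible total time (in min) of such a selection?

11

Subsets with value ≥ 57, sorted by total time:
- B+C: time 11, value 59
- A+C+G: time 13, value 57
- A+B+C: time 14, value 75
Minimum time: 11 min.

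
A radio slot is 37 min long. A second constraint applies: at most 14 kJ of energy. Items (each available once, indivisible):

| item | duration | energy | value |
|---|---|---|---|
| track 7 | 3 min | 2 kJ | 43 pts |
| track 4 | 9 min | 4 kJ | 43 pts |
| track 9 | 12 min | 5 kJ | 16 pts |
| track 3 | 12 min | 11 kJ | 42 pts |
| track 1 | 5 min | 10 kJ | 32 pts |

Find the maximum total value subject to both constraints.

Feasible sets respecting both limits:
- track 7+track 4+track 9: duration 24, energy 11, value 102
- track 7+track 4: duration 12, energy 6, value 86
- track 7+track 3: duration 15, energy 13, value 85
- track 7+track 1: duration 8, energy 12, value 75
Best: 102 pts.

102 pts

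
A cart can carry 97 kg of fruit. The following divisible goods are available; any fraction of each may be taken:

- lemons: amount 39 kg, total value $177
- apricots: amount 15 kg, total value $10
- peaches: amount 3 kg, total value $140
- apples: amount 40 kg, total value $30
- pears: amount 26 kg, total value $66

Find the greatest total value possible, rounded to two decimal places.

Take in order of value per unit:
- peaches (140/3 per unit): all 3 → value 140, running total 140.00
- lemons (177/39 per unit): all 39 → value 177, running total 317.00
- pears (66/26 per unit): all 26 → value 66, running total 383.00
- apples (30/40 per unit): 29 of 40 → value 29×30/40 = 21.7500, running total 404.75
Total 404.75.

404.75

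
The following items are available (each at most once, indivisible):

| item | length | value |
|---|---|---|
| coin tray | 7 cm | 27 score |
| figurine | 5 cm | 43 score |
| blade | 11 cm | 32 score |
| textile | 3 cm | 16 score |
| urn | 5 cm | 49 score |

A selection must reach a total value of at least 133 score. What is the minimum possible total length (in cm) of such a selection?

20

Subsets with value ≥ 133, sorted by total length:
- coin tray+figurine+textile+urn: length 20, value 135
- figurine+blade+textile+urn: length 24, value 140
- coin tray+figurine+blade+urn: length 28, value 151
- coin tray+figurine+blade+textile+urn: length 31, value 167
Minimum length: 20 cm.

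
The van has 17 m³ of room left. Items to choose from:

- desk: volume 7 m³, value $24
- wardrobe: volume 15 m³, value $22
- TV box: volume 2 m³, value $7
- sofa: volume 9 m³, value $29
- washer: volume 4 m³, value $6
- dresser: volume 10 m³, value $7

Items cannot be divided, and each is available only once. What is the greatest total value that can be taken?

$53

Check high-value combinations within 17 m³:
- desk+sofa: volume 7+9=16, value 24+29=53
- TV box+sofa+washer: volume 2+9+4=15, value 7+29+6=42
- desk+TV box+washer: volume 7+2+4=13, value 24+7+6=37
- TV box+sofa: volume 2+9=11, value 7+29=36
- sofa+washer: volume 9+4=13, value 29+6=35
Best: $53.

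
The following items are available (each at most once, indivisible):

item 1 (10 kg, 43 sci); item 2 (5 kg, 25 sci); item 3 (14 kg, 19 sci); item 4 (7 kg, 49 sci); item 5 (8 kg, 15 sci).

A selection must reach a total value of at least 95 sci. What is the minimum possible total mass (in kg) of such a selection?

Subsets with value ≥ 95, sorted by total mass:
- item 1+item 2+item 4: mass 22, value 117
- item 1+item 4+item 5: mass 25, value 107
- item 1+item 2+item 4+item 5: mass 30, value 132
- item 1+item 3+item 4: mass 31, value 111
Minimum mass: 22 kg.

22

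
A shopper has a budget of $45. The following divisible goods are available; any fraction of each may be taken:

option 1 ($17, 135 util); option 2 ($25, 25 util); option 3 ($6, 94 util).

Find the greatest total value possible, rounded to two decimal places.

251.00

Take in order of value per unit:
- option 3 (94/6 per unit): all 6 → value 94, running total 94.00
- option 1 (135/17 per unit): all 17 → value 135, running total 229.00
- option 2 (25/25 per unit): 22 of 25 → value 22×25/25 = 22.0000, running total 251.00
Total 251.00.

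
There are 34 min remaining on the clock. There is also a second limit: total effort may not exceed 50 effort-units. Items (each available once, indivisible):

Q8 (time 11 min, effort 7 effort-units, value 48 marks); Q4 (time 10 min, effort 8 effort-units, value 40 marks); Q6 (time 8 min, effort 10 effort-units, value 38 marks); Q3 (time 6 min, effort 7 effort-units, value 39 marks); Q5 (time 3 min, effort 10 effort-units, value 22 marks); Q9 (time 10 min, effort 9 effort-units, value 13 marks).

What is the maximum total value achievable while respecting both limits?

149 marks

Feasible sets respecting both limits:
- Q8+Q4+Q3+Q5: time 30, effort 32, value 149
- Q8+Q4+Q6+Q5: time 32, effort 35, value 148
- Q8+Q6+Q3+Q5: time 28, effort 34, value 147
- Q4+Q6+Q3+Q5: time 27, effort 35, value 139
Best: 149 marks.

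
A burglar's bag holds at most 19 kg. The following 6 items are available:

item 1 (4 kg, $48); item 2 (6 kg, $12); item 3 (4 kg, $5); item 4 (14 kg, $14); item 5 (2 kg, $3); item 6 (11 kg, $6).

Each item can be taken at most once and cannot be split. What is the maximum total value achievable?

Check high-value combinations within 19 kg:
- item 1+item 2+item 3+item 5: weight 4+6+4+2=16, value 48+12+5+3=68
- item 1+item 2+item 3: weight 4+6+4=14, value 48+12+5=65
- item 1+item 2+item 5: weight 4+6+2=12, value 48+12+3=63
- item 1+item 4: weight 4+14=18, value 48+14=62
Best: $68.

$68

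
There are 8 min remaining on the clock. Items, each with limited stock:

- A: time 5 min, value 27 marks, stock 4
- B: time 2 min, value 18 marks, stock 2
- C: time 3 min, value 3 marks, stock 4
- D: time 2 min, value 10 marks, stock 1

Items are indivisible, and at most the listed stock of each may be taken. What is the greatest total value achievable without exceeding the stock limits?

46 marks

Best selections within time 8 and stock limits:
- 2×B + 1×D: time 6, value 46
- 1×A + 1×B: time 7, value 45
- 2×B + 1×C: time 7, value 39
- 1×A + 1×D: time 7, value 37
Best: 46 marks.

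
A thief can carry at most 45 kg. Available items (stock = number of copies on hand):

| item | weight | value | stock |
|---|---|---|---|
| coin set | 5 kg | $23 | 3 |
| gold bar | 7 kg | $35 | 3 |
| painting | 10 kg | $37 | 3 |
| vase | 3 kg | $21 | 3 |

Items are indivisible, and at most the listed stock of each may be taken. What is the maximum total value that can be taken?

Top feasible selections:
- 3×coin set + 3×gold bar + 3×vase: weight 45, value 237
- 1×coin set + 3×gold bar + 1×painting + 3×vase: weight 45, value 228
- 3×coin set + 2×gold bar + 1×painting + 2×vase: weight 45, value 218
Best: $237.

$237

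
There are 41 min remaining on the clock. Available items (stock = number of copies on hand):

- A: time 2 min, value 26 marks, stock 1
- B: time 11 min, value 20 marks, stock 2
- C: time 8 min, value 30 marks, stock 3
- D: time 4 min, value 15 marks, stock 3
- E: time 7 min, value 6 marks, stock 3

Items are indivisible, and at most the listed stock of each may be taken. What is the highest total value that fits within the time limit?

Best selections within time 41 and stock limits:
- 1×A + 3×C + 3×D: time 38, value 161
- 1×A + 3×C + 2×D + 1×E: time 41, value 152
- 1×A + 1×B + 2×C + 3×D: time 41, value 151
- 1×A + 1×B + 3×C + 1×D: time 41, value 151
Best: 161 marks.

161 marks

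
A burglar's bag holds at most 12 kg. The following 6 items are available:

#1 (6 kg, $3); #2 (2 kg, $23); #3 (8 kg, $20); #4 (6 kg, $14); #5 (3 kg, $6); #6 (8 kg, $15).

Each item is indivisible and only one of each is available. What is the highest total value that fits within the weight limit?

$43

Check high-value combinations within 12 kg:
- #2+#3: weight 2+8=10, value 23+20=43
- #2+#4+#5: weight 2+6+3=11, value 23+14+6=43
- #2+#6: weight 2+8=10, value 23+15=38
Best: $43.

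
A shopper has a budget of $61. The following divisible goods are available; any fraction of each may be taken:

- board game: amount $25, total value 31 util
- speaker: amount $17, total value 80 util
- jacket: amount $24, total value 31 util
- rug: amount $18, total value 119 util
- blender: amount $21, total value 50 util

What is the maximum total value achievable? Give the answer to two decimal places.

Take in order of value per unit:
- rug (119/18 per unit): all 18 → value 119, running total 119.00
- speaker (80/17 per unit): all 17 → value 80, running total 199.00
- blender (50/21 per unit): all 21 → value 50, running total 249.00
- jacket (31/24 per unit): 5 of 24 → value 5×31/24 = 6.4583, running total 255.46
Total 255.46.

255.46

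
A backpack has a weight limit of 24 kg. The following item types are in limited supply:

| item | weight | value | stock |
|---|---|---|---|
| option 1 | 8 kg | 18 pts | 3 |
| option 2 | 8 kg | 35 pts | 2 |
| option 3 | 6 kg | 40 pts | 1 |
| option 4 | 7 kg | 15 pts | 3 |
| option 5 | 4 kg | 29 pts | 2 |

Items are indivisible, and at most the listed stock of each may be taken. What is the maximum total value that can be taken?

133 pts

Best selections within weight 24 and stock limits:
- 1×option 2 + 1×option 3 + 2×option 5: weight 22, value 133
- 2×option 2 + 2×option 5: weight 24, value 128
- 1×option 1 + 1×option 3 + 2×option 5: weight 22, value 116
- 1×option 3 + 1×option 4 + 2×option 5: weight 21, value 113
Best: 133 pts.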